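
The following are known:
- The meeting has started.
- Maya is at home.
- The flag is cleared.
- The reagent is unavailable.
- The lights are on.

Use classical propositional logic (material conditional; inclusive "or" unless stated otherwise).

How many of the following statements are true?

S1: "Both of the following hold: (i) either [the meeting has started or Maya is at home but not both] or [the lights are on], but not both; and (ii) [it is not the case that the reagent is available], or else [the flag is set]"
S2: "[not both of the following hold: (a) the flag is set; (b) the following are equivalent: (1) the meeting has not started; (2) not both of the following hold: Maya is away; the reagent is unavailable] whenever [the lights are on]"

2

Let P = "the meeting has started" (T), Q = "Maya is at home" (T), U = "the lights are on" (T), S = "the reagent is available" (F), R = "the flag is set" (F).

S1: In symbols: ((P xor Q) xor U) & (~S | R)

P xor Q = T xor T = F
(P xor Q) xor U = F xor T = T
~S = ~F = T
~S | R = T | F = T
((P xor Q) xor U) & (~S | R) = T & T = T
So S1 is true.

S2: In symbols: U -> (R nand (~P <-> (~Q nand ~S)))

~P = ~T = F
~Q = ~T = F
~S = ~F = T
~Q nand ~S = F nand T = T
~P <-> (~Q nand ~S) = F <-> T = F
R nand (~P <-> (~Q nand ~S)) = F nand F = T
U -> (R nand (~P <-> (~Q nand ~S))) = T -> T = T
Hence S2 is true.

2 of the 2 statements are true.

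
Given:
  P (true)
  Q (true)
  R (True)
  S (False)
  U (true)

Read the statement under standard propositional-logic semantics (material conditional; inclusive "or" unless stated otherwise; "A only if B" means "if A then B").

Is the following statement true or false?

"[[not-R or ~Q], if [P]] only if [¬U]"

This is (P -> (~R | ~Q)) -> ~U.

~R = ~T = F
~Q = ~T = F
~R | ~Q = F | F = F
P -> (~R | ~Q) = T -> F = F
~U = ~T = F
(P -> (~R | ~Q)) -> ~U = F -> F = T

true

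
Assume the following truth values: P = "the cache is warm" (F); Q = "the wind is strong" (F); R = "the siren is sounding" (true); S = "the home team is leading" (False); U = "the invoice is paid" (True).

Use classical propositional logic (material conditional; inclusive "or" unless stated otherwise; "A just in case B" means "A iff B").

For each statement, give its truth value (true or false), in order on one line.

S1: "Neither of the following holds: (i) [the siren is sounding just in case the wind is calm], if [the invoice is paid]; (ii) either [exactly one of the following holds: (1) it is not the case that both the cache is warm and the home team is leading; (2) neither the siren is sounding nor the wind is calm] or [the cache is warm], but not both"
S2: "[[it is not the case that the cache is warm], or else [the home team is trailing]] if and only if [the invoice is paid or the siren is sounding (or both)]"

S1 false / S2 true

S1: In symbols: (U -> (R iff not Q)) nor (((P nand S) xor (R nor not Q)) xor P)

not Q = not False = True
R iff not Q = True iff True = True
U -> (R iff not Q) = True -> True = True
P nand S = False nand False = True
not Q = not False = True
R nor not Q = True nor True = False
(P nand S) xor (R nor not Q) = True xor False = True
((P nand S) xor (R nor not Q)) xor P = True xor False = True
(U -> (R iff not Q)) nor (((P nand S) xor (R nor not Q)) xor P) = True nor True = False
So S1 is false.

S2: In symbols: (not P or not S) iff (U or R)

not P = not False = True
not S = not False = True
not P or not S = True or True = True
U or R = True or True = True
(not P or not S) iff (U or R) = True iff True = True
Hence S2 is true.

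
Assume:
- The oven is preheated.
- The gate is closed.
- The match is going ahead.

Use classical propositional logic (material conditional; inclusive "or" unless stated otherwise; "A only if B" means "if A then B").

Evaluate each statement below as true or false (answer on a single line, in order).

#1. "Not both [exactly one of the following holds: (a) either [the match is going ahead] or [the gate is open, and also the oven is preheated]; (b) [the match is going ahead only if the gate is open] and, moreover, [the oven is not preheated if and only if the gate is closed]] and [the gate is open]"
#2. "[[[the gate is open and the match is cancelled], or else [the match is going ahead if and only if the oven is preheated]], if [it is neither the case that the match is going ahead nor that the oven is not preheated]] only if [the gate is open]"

Let S = "the match is cancelled" (F), N = "the gate is open" (F), H = "the oven is preheated" (T).

#1: Formalization: ((¬S ∨ (N ∧ H)) ⊕ ((¬S → N) ∧ (¬H ↔ ¬N))) ↑ N

¬S = ¬F = T
N ∧ H = F ∧ T = F
¬S ∨ (N ∧ H) = T ∨ F = T
¬S = ¬F = T
¬S → N = T → F = F
¬H = ¬T = F
¬N = ¬F = T
¬H ↔ ¬N = F ↔ T = F
(¬S → N) ∧ (¬H ↔ ¬N) = F ∧ F = F
(¬S ∨ (N ∧ H)) ⊕ ((¬S → N) ∧ (¬H ↔ ¬N)) = T ⊕ F = T
((¬S ∨ (N ∧ H)) ⊕ ((¬S → N) ∧ (¬H ↔ ¬N))) ↑ N = T ↑ F = T
Thus #1 is true.

#2: Parsed as ((¬S ↓ ¬H) → ((N ∧ S) ∨ (¬S ↔ H))) → N

¬S = ¬F = T
¬H = ¬T = F
¬S ↓ ¬H = T ↓ F = F
N ∧ S = F ∧ F = F
¬S = ¬F = T
¬S ↔ H = T ↔ T = T
(N ∧ S) ∨ (¬S ↔ H) = F ∨ T = T
(¬S ↓ ¬H) → ((N ∧ S) ∨ (¬S ↔ H)) = F → T = T
((¬S ↓ ¬H) → ((N ∧ S) ∨ (¬S ↔ H))) → N = T → F = F
Hence #2 is false.

#1 True, #2 False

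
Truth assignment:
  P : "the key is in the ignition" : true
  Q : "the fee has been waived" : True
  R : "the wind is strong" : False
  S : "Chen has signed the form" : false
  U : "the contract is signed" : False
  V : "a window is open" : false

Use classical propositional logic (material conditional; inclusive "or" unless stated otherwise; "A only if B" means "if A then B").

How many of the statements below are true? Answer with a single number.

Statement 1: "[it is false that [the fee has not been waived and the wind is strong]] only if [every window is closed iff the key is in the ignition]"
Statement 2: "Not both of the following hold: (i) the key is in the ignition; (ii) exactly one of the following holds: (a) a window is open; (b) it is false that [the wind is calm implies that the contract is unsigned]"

Statement 1: In symbols: ¬(¬Q ∧ R) → (¬V ↔ P)

¬Q = ¬T = F
¬Q ∧ R = F ∧ F = F
¬(¬Q ∧ R) = ¬F = T
¬V = ¬F = T
¬V ↔ P = T ↔ T = T
¬(¬Q ∧ R) → (¬V ↔ P) = T → T = T
Hence Statement 1 is true.

Statement 2: Formalization: P ↑ (V ⊕ ¬(¬R → ¬U))

¬R = ¬F = T
¬U = ¬F = T
¬R → ¬U = T → T = T
¬(¬R → ¬U) = ¬T = F
V ⊕ ¬(¬R → ¬U) = F ⊕ F = F
P ↑ (V ⊕ ¬(¬R → ¬U)) = T ↑ F = T
Hence Statement 2 is true.

True statements: 2.

2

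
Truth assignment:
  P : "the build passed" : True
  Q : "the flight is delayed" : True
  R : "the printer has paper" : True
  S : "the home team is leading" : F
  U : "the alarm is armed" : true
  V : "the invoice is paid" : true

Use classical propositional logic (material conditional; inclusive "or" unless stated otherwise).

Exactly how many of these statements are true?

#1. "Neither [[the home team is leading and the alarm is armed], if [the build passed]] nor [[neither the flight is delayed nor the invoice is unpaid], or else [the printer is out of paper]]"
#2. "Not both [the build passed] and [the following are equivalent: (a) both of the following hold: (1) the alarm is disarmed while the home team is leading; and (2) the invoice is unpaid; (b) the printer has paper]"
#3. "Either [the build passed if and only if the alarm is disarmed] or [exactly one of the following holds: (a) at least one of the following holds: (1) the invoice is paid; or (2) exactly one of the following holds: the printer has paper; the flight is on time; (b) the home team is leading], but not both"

#1: Formalization: (P -> (S & U)) nor ((Q nor ~V) | ~R)

S & U = F & T = F
P -> (S & U) = T -> F = F
~V = ~T = F
Q nor ~V = T nor F = F
~R = ~T = F
(Q nor ~V) | ~R = F | F = F
(P -> (S & U)) nor ((Q nor ~V) | ~R) = F nor F = T
So #1 is true.

#2: Parsed as P nand (((~U & S) & ~V) <-> R)

~U = ~T = F
~U & S = F & F = F
~V = ~T = F
(~U & S) & ~V = F & F = F
((~U & S) & ~V) <-> R = F <-> T = F
P nand (((~U & S) & ~V) <-> R) = T nand F = T
Thus #2 is true.

#3: This is (P <-> ~U) xor ((V | (R xor ~Q)) xor S).

~U = ~T = F
P <-> ~U = T <-> F = F
~Q = ~T = F
R xor ~Q = T xor F = T
V | (R xor ~Q) = T | T = T
(V | (R xor ~Q)) xor S = T xor F = T
(P <-> ~U) xor ((V | (R xor ~Q)) xor S) = F xor T = T
So #3 is true.

True statements: 3.

3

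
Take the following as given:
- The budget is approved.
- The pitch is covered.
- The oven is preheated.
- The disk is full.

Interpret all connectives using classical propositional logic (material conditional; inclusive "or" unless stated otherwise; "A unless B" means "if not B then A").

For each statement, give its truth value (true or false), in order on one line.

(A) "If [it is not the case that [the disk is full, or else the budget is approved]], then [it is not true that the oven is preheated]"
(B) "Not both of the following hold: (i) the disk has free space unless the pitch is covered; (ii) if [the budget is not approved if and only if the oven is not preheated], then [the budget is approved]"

Let H = "the disk is full" (T), V = "the budget is approved" (T), K = "the oven is preheated" (T), N = "the pitch is covered" (T).

(A): Parsed as ~(H | V) -> ~K

H | V = T | T = T
~(H | V) = ~T = F
~K = ~T = F
~(H | V) -> ~K = F -> F = T
Hence (A) is true.

(B): This is (~H | N) nand ((~V <-> ~K) -> V).

~H = ~T = F
~H | N = F | T = T
~V = ~T = F
~K = ~T = F
~V <-> ~K = F <-> F = T
(~V <-> ~K) -> V = T -> T = T
(~H | N) nand ((~V <-> ~K) -> V) = T nand T = F
Thus (B) is false.

(A) true, (B) false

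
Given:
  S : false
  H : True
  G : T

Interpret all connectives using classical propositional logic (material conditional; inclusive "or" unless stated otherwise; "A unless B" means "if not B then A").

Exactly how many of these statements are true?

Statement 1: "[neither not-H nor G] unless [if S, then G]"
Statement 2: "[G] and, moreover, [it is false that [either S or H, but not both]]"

Statement 1: Parsed as (~H nor G) | (S -> G)

~H = ~T = F
~H nor G = F nor T = F
S -> G = F -> T = T
(~H nor G) | (S -> G) = F | T = T
So Statement 1 is true.

Statement 2: In symbols: G & ~(S xor H)

S xor H = F xor T = T
~(S xor H) = ~T = F
G & ~(S xor H) = T & F = F
So Statement 2 is false.

True statements: 1.

1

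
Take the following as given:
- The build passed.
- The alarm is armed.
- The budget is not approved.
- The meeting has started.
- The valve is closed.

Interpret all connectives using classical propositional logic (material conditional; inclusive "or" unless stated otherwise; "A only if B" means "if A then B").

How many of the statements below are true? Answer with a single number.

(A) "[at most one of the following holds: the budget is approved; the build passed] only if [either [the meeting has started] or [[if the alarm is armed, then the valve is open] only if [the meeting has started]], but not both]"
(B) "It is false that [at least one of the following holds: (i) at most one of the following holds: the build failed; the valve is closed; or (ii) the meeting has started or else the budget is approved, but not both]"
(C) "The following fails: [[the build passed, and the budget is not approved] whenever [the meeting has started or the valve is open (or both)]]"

0

Let R = "the budget is approved" (False), P = "the build passed" (True), S = "the meeting has started" (True), Q = "the alarm is armed" (True), U = "the valve is open" (False).

(A): In symbols: (R nand P) -> (S xor ((Q -> U) -> S))

R nand P = False nand True = True
Q -> U = True -> False = False
(Q -> U) -> S = False -> True = True
S xor ((Q -> U) -> S) = True xor True = False
(R nand P) -> (S xor ((Q -> U) -> S)) = True -> False = False
So (A) is false.

(B): This is not ((not P nand not U) or (S xor R)).

not P = not True = False
not U = not False = True
not P nand not U = False nand True = True
S xor R = True xor False = True
(not P nand not U) or (S xor R) = True or True = True
not ((not P nand not U) or (S xor R)) = not True = False
So (B) is false.

(C): Parsed as not ((S or U) -> (P and not R))

S or U = True or False = True
not R = not False = True
P and not R = True and True = True
(S or U) -> (P and not R) = True -> True = True
not ((S or U) -> (P and not R)) = not True = False
So (C) is false.

True statements: 0 (none).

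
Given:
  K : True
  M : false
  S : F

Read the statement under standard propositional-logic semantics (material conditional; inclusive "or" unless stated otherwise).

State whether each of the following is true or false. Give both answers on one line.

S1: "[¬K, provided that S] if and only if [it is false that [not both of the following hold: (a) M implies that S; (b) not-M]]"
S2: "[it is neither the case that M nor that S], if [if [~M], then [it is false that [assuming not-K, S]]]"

S1: In symbols: (S -> ~K) <-> ~((M -> S) nand ~M)

~K = ~T = F
S -> ~K = F -> F = T
M -> S = F -> F = T
~M = ~F = T
(M -> S) nand ~M = T nand T = F
~((M -> S) nand ~M) = ~F = T
(S -> ~K) <-> ~((M -> S) nand ~M) = T <-> T = T
Hence S1 is true.

S2: This is (~M -> ~(~K -> S)) -> (M nor S).

~M = ~F = T
~K = ~T = F
~K -> S = F -> F = T
~(~K -> S) = ~T = F
~M -> ~(~K -> S) = T -> F = F
M nor S = F nor F = T
(~M -> ~(~K -> S)) -> (M nor S) = F -> T = T
Hence S2 is true.

S1 True / S2 True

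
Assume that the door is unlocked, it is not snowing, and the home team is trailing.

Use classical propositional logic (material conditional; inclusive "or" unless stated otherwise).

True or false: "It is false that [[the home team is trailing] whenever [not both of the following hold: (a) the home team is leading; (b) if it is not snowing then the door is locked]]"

False.

Let R = "the home team is leading" (F), Q = "it is snowing" (F), P = "the door is locked" (F).
This is ¬((R ↑ (¬Q → P)) → ¬R).

¬Q = ¬F = T
¬Q → P = T → F = F
R ↑ (¬Q → P) = F ↑ F = T
¬R = ¬F = T
(R ↑ (¬Q → P)) → ¬R = T → T = T
¬((R ↑ (¬Q → P)) → ¬R) = ¬T = F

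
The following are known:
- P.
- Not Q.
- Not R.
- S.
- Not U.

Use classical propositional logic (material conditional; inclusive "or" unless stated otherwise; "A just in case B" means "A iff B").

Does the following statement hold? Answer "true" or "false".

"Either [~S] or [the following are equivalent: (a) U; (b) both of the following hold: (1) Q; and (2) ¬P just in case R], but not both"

True.

Formalization: ¬S ⊕ (U ↔ (Q ∧ (¬P ↔ R)))

¬S = ¬T = F
¬P = ¬T = F
¬P ↔ R = F ↔ F = T
Q ∧ (¬P ↔ R) = F ∧ T = F
U ↔ (Q ∧ (¬P ↔ R)) = F ↔ F = T
¬S ⊕ (U ↔ (Q ∧ (¬P ↔ R))) = F ⊕ T = T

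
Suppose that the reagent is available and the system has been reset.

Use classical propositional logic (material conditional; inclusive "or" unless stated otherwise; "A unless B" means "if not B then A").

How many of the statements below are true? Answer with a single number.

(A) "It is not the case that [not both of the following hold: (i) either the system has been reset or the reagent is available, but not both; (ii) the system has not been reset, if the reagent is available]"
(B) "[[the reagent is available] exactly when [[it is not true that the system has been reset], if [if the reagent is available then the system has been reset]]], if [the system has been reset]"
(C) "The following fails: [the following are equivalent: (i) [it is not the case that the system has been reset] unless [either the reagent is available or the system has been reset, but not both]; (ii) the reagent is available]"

1

Let H = "the system has been reset" (T), N = "the reagent is available" (T).

(A): Formalization: ~((H xor N) nand (N -> ~H))

H xor N = T xor T = F
~H = ~T = F
N -> ~H = T -> F = F
(H xor N) nand (N -> ~H) = F nand F = T
~((H xor N) nand (N -> ~H)) = ~T = F
Hence (A) is false.

(B): Formalization: H -> (N <-> ((N -> H) -> ~H))

N -> H = T -> T = T
~H = ~T = F
(N -> H) -> ~H = T -> F = F
N <-> ((N -> H) -> ~H) = T <-> F = F
H -> (N <-> ((N -> H) -> ~H)) = T -> F = F
So (B) is false.

(C): Formalization: ~((~H | (N xor H)) <-> N)

~H = ~T = F
N xor H = T xor T = F
~H | (N xor H) = F | F = F
(~H | (N xor H)) <-> N = F <-> T = F
~((~H | (N xor H)) <-> N) = ~F = T
Hence (C) is true.

Count: 1.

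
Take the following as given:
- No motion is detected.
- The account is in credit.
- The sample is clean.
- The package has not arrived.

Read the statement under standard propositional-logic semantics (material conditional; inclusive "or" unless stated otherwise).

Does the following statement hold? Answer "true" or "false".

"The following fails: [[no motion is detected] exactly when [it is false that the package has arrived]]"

Let P = "motion is detected" (F), S = "the package has arrived" (F).
In symbols: ¬(¬P ↔ ¬S)

¬P = ¬F = T
¬S = ¬F = T
¬P ↔ ¬S = T ↔ T = T
¬(¬P ↔ ¬S) = ¬T = F

false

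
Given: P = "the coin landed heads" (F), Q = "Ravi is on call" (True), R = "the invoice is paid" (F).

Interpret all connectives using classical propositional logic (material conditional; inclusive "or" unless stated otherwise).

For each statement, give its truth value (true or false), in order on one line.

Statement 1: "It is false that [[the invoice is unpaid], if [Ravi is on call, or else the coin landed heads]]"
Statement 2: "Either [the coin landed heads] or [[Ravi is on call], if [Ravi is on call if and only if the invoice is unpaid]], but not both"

Statement 1 false; Statement 2 true

Statement 1: This is ~((Q | P) -> ~R).

Q | P = T | F = T
~R = ~F = T
(Q | P) -> ~R = T -> T = T
~((Q | P) -> ~R) = ~T = F
Thus Statement 1 is false.

Statement 2: Parsed as P xor ((Q <-> ~R) -> Q)

~R = ~F = T
Q <-> ~R = T <-> T = T
(Q <-> ~R) -> Q = T -> T = T
P xor ((Q <-> ~R) -> Q) = F xor T = T
Hence Statement 2 is true.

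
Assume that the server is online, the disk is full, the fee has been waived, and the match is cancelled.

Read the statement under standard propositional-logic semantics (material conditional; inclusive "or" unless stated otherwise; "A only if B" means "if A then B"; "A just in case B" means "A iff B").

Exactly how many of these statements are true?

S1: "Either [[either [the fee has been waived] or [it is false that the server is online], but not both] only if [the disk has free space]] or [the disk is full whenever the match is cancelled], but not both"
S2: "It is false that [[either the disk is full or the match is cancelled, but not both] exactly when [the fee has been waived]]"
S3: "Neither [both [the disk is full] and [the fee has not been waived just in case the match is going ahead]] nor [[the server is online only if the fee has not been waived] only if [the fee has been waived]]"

2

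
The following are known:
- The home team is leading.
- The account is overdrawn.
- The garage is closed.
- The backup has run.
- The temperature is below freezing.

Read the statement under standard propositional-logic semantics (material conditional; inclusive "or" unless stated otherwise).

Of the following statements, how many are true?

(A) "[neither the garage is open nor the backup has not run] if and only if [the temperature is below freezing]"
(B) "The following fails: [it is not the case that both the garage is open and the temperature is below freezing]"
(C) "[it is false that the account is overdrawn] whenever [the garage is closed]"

1

Let R = "the garage is closed" (True), S = "the backup has run" (True), U = "the temperature is below freezing" (True), Q = "the account is overdrawn" (True).

(A): In symbols: (not R nor not S) iff U

not R = not True = False
not S = not True = False
not R nor not S = False nor False = True
(not R nor not S) iff U = True iff True = True
So (A) is true.

(B): Parsed as not (not R nand U)

not R = not True = False
not R nand U = False nand True = True
not (not R nand U) = not True = False
Hence (B) is false.

(C): Formalization: R -> not Q

not Q = not True = False
R -> not Q = True -> False = False
So (C) is false.

Count: 1.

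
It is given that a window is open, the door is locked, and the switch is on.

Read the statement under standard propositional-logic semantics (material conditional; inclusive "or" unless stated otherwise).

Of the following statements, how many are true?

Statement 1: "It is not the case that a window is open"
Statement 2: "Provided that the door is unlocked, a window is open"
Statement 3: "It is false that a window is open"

Let P = "a window is open" (True), Q = "the door is locked" (True).

Statement 1: Formalization: not P

not P = not True = False
So Statement 1 is false.

Statement 2: This is not Q -> P.

not Q = not True = False
not Q -> P = False -> True = True
Hence Statement 2 is true.

Statement 3: In symbols: not P

not P = not True = False
So Statement 3 is false.

Count: 1.

1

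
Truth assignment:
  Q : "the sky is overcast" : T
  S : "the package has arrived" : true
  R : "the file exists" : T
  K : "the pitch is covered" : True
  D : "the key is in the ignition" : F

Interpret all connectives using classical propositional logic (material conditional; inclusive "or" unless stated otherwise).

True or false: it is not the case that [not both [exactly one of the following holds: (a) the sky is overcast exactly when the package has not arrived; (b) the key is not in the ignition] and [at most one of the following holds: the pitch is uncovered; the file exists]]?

True.

Parsed as ¬(((Q ↔ ¬S) ⊕ ¬D) ↑ (¬K ↑ R))

¬S = ¬T = F
Q ↔ ¬S = T ↔ F = F
¬D = ¬F = T
(Q ↔ ¬S) ⊕ ¬D = F ⊕ T = T
¬K = ¬T = F
¬K ↑ R = F ↑ T = T
((Q ↔ ¬S) ⊕ ¬D) ↑ (¬K ↑ R) = T ↑ T = F
¬(((Q ↔ ¬S) ⊕ ¬D) ↑ (¬K ↑ R)) = ¬F = T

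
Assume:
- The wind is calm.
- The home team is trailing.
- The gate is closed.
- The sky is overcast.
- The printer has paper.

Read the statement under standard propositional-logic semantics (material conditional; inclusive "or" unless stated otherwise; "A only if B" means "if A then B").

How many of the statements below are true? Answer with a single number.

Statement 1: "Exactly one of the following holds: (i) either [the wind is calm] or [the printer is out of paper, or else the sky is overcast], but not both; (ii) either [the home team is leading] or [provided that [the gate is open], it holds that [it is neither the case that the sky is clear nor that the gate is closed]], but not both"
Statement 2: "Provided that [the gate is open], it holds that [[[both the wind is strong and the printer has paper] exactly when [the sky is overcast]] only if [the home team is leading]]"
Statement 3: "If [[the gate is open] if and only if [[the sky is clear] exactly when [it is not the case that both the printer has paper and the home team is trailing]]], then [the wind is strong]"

Let P = "the wind is strong" (False), U = "the printer has paper" (True), S = "the sky is overcast" (True), Q = "the home team is leading" (False), R = "the gate is open" (False).

Statement 1: This is (not P xor (not U or S)) xor (Q xor (R -> (not S nor not R))).

not P = not False = True
not U = not True = False
not U or S = False or True = True
not P xor (not U or S) = True xor True = False
not S = not True = False
not R = not False = True
not S nor not R = False nor True = False
R -> (not S nor not R) = False -> False = True
Q xor (R -> (not S nor not R)) = False xor True = True
(not P xor (not U or S)) xor (Q xor (R -> (not S nor not R))) = False xor True = True
So Statement 1 is true.

Statement 2: Parsed as R -> (((P and U) iff S) -> Q)

P and U = False and True = False
(P and U) iff S = False iff True = False
((P and U) iff S) -> Q = False -> False = True
R -> (((P and U) iff S) -> Q) = False -> True = True
Thus Statement 2 is true.

Statement 3: Parsed as (R iff (not S iff (U nand not Q))) -> P

not S = not True = False
not Q = not False = True
U nand not Q = True nand True = False
not S iff (U nand not Q) = False iff False = True
R iff (not S iff (U nand not Q)) = False iff True = False
(R iff (not S iff (U nand not Q))) -> P = False -> False = True
Hence Statement 3 is true.

3 of the 3 statements are true (Statement 1, Statement 2, Statement 3).

3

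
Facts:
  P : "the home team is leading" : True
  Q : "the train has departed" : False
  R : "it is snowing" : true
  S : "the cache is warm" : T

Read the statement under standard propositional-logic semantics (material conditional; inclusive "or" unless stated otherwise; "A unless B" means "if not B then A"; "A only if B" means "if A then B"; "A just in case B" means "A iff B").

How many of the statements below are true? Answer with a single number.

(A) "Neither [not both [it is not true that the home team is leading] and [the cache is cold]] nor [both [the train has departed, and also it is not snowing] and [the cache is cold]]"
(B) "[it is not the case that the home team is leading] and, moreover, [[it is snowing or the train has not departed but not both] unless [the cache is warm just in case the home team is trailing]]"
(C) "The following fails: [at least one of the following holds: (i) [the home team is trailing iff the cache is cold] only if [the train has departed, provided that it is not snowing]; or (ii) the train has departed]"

0

(A): Parsed as (¬P ↑ ¬S) ↓ ((Q ∧ ¬R) ∧ ¬S)

¬P = ¬T = F
¬S = ¬T = F
¬P ↑ ¬S = F ↑ F = T
¬R = ¬T = F
Q ∧ ¬R = F ∧ F = F
¬S = ¬T = F
(Q ∧ ¬R) ∧ ¬S = F ∧ F = F
(¬P ↑ ¬S) ↓ ((Q ∧ ¬R) ∧ ¬S) = T ↓ F = F
Thus (A) is false.

(B): Parsed as ¬P ∧ ((R ⊕ ¬Q) ∨ (S ↔ ¬P))

¬P = ¬T = F
¬Q = ¬F = T
R ⊕ ¬Q = T ⊕ T = F
¬P = ¬T = F
S ↔ ¬P = T ↔ F = F
(R ⊕ ¬Q) ∨ (S ↔ ¬P) = F ∨ F = F
¬P ∧ ((R ⊕ ¬Q) ∨ (S ↔ ¬P)) = F ∧ F = F
So (B) is false.

(C): This is ¬(((¬P ↔ ¬S) → (¬R → Q)) ∨ Q).

¬P = ¬T = F
¬S = ¬T = F
¬P ↔ ¬S = F ↔ F = T
¬R = ¬T = F
¬R → Q = F → F = T
(¬P ↔ ¬S) → (¬R → Q) = T → T = T
((¬P ↔ ¬S) → (¬R → Q)) ∨ Q = T ∨ F = T
¬(((¬P ↔ ¬S) → (¬R → Q)) ∨ Q) = ¬T = F
Thus (C) is false.

Count: 0.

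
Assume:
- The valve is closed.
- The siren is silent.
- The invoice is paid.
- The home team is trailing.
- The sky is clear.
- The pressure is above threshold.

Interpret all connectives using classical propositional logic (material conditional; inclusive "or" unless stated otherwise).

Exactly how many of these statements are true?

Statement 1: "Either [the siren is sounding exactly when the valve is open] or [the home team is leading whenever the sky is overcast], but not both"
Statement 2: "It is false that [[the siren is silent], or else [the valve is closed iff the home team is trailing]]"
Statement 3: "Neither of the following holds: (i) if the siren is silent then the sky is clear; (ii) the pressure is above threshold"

0

Let R = "the siren is sounding" (False), V = "the valve is open" (False), N = "the sky is overcast" (False), L = "the home team is leading" (False), P = "the pressure is above threshold" (True).

Statement 1: Parsed as (R iff V) xor (N -> L)

R iff V = False iff False = True
N -> L = False -> False = True
(R iff V) xor (N -> L) = True xor True = False
Hence Statement 1 is false.

Statement 2: Parsed as not (not R or (not V iff not L))

not R = not False = True
not V = not False = True
not L = not False = True
not V iff not L = True iff True = True
not R or (not V iff not L) = True or True = True
not (not R or (not V iff not L)) = not True = False
Hence Statement 2 is false.

Statement 3: Parsed as (not R -> not N) nor P

not R = not False = True
not N = not False = True
not R -> not N = True -> True = True
(not R -> not N) nor P = True nor True = False
Thus Statement 3 is false.

0 of the 3 statements are true (none).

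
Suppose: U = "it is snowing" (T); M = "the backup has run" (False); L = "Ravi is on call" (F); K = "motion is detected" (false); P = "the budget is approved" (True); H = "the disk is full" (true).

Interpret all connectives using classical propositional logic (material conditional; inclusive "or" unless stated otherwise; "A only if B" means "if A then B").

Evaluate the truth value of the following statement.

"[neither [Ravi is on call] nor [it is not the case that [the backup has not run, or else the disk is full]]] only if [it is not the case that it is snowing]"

Parsed as (L nor not (not M or H)) -> not U

not M = not False = True
not M or H = True or True = True
not (not M or H) = not True = False
L nor not (not M or H) = False nor False = True
not U = not True = False
(L nor not (not M or H)) -> not U = True -> False = False

False.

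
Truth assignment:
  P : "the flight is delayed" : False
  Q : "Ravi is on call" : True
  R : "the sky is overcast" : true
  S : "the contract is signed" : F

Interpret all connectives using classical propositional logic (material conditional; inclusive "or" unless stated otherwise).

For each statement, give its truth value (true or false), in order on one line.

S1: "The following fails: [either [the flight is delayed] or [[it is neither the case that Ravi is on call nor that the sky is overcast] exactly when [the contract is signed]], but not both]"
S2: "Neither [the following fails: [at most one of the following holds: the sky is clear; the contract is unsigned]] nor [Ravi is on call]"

S1 false / S2 false

S1: Parsed as not (P xor ((Q nor R) iff S))

Q nor R = True nor True = False
(Q nor R) iff S = False iff False = True
P xor ((Q nor R) iff S) = False xor True = True
not (P xor ((Q nor R) iff S)) = not True = False
So S1 is false.

S2: This is not (not R nand not S) nor Q.

not R = not True = False
not S = not False = True
not R nand not S = False nand True = True
not (not R nand not S) = not True = False
not (not R nand not S) nor Q = False nor True = False
So S2 is false.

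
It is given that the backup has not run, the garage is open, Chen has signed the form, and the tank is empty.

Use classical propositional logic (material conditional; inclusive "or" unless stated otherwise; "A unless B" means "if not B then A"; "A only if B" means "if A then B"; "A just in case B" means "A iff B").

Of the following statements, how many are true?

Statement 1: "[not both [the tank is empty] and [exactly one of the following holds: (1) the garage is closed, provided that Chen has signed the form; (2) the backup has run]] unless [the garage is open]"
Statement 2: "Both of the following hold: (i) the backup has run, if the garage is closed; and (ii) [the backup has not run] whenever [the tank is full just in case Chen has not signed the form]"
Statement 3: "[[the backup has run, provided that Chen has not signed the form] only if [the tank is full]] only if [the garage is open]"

Let S = "the tank is full" (F), R = "Chen has signed the form" (T), Q = "the garage is closed" (F), P = "the backup has run" (F).

Statement 1: In symbols: (~S nand ((R -> Q) xor P)) | ~Q

~S = ~F = T
R -> Q = T -> F = F
(R -> Q) xor P = F xor F = F
~S nand ((R -> Q) xor P) = T nand F = T
~Q = ~F = T
(~S nand ((R -> Q) xor P)) | ~Q = T | T = T
Hence Statement 1 is true.

Statement 2: In symbols: (Q -> P) & ((S <-> ~R) -> ~P)

Q -> P = F -> F = T
~R = ~T = F
S <-> ~R = F <-> F = T
~P = ~F = T
(S <-> ~R) -> ~P = T -> T = T
(Q -> P) & ((S <-> ~R) -> ~P) = T & T = T
Thus Statement 2 is true.

Statement 3: This is ((~R -> P) -> S) -> ~Q.

~R = ~T = F
~R -> P = F -> F = T
(~R -> P) -> S = T -> F = F
~Q = ~F = T
((~R -> P) -> S) -> ~Q = F -> T = T
So Statement 3 is true.

Count: 3.

3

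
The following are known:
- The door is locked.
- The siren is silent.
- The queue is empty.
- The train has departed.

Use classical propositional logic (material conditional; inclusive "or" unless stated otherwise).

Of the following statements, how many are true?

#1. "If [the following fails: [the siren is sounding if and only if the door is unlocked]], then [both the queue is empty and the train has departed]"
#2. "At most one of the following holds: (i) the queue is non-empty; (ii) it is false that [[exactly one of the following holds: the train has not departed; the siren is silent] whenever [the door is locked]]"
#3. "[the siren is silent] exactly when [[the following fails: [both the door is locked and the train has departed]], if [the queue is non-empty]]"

3

Let M = "the siren is sounding" (F), L = "the door is locked" (T), W = "the queue is empty" (T), R = "the train has departed" (T).

#1: Formalization: ¬(M ↔ ¬L) → (W ∧ R)

¬L = ¬T = F
M ↔ ¬L = F ↔ F = T
¬(M ↔ ¬L) = ¬T = F
W ∧ R = T ∧ T = T
¬(M ↔ ¬L) → (W ∧ R) = F → T = T
Thus #1 is true.

#2: In symbols: ¬W ↑ ¬(L → (¬R ⊕ ¬M))

¬W = ¬T = F
¬R = ¬T = F
¬M = ¬F = T
¬R ⊕ ¬M = F ⊕ T = T
L → (¬R ⊕ ¬M) = T → T = T
¬(L → (¬R ⊕ ¬M)) = ¬T = F
¬W ↑ ¬(L → (¬R ⊕ ¬M)) = F ↑ F = T
Thus #2 is true.

#3: This is ¬M ↔ (¬W → ¬(L ∧ R)).

¬M = ¬F = T
¬W = ¬T = F
L ∧ R = T ∧ T = T
¬(L ∧ R) = ¬T = F
¬W → ¬(L ∧ R) = F → F = T
¬M ↔ (¬W → ¬(L ∧ R)) = T ↔ T = T
Thus #3 is true.

True statements: 3 (#1, #2, #3).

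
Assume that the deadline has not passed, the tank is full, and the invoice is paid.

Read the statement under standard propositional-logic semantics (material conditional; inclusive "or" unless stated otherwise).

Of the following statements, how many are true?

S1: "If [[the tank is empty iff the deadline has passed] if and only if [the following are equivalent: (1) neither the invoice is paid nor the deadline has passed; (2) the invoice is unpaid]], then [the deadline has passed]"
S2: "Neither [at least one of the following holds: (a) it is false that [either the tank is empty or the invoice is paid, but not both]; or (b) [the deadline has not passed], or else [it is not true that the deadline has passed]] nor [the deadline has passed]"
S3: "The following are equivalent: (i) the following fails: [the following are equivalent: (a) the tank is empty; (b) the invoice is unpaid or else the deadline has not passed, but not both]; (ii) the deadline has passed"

Let Q = "the tank is full" (True), P = "the deadline has passed" (False), R = "the invoice is paid" (True).

S1: Formalization: ((not Q iff P) iff ((R nor P) iff not R)) -> P

not Q = not True = False
not Q iff P = False iff False = True
R nor P = True nor False = False
not R = not True = False
(R nor P) iff not R = False iff False = True
(not Q iff P) iff ((R nor P) iff not R) = True iff True = True
((not Q iff P) iff ((R nor P) iff not R)) -> P = True -> False = False
Thus S1 is false.

S2: Parsed as (not (not Q xor R) or (not P or not P)) nor P

not Q = not True = False
not Q xor R = False xor True = True
not (not Q xor R) = not True = False
not P = not False = True
not P = not False = True
not P or not P = True or True = True
not (not Q xor R) or (not P or not P) = False or True = True
(not (not Q xor R) or (not P or not P)) nor P = True nor False = False
Hence S2 is false.

S3: Parsed as not (not Q iff (not R xor not P)) iff P

not Q = not True = False
not R = not True = False
not P = not False = True
not R xor not P = False xor True = True
not Q iff (not R xor not P) = False iff True = False
not (not Q iff (not R xor not P)) = not False = True
not (not Q iff (not R xor not P)) iff P = True iff False = False
Hence S3 is false.

True statements: 0 (none).

0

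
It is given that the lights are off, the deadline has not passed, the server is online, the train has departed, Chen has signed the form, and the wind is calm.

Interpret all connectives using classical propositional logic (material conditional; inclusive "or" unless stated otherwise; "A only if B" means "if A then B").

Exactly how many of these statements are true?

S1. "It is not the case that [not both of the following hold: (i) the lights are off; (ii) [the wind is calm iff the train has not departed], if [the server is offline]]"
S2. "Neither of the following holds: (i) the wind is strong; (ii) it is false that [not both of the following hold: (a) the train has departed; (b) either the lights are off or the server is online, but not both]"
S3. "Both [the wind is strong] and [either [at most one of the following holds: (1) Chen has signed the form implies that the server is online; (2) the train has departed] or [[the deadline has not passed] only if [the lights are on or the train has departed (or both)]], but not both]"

Let P = "the lights are on" (F), R = "the server is online" (T), V = "the wind is strong" (F), S = "the train has departed" (T), U = "Chen has signed the form" (T), Q = "the deadline has passed" (F).

S1: Parsed as ¬(¬P ↑ (¬R → (¬V ↔ ¬S)))

¬P = ¬F = T
¬R = ¬T = F
¬V = ¬F = T
¬S = ¬T = F
¬V ↔ ¬S = T ↔ F = F
¬R → (¬V ↔ ¬S) = F → F = T
¬P ↑ (¬R → (¬V ↔ ¬S)) = T ↑ T = F
¬(¬P ↑ (¬R → (¬V ↔ ¬S))) = ¬F = T
Thus S1 is true.

S2: Parsed as V ↓ ¬(S ↑ (¬P ⊕ R))

¬P = ¬F = T
¬P ⊕ R = T ⊕ T = F
S ↑ (¬P ⊕ R) = T ↑ F = T
¬(S ↑ (¬P ⊕ R)) = ¬T = F
V ↓ ¬(S ↑ (¬P ⊕ R)) = F ↓ F = T
Thus S2 is true.

S3: Formalization: V ∧ (((U → R) ↑ S) ⊕ (¬Q → (P ∨ S)))

U → R = T → T = T
(U → R) ↑ S = T ↑ T = F
¬Q = ¬F = T
P ∨ S = F ∨ T = T
¬Q → (P ∨ S) = T → T = T
((U → R) ↑ S) ⊕ (¬Q → (P ∨ S)) = F ⊕ T = T
V ∧ (((U → R) ↑ S) ⊕ (¬Q → (P ∨ S))) = F ∧ T = F
So S3 is false.

True statements: 2.

2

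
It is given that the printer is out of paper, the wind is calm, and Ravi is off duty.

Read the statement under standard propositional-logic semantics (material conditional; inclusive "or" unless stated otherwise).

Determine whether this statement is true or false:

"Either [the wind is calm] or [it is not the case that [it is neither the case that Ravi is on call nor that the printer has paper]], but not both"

The statement is true.

Let S = "the wind is strong" (False), U = "Ravi is on call" (False), V = "the printer has paper" (False).
This is not S xor not (U nor V).

not S = not False = True
U nor V = False nor False = True
not (U nor V) = not True = False
not S xor not (U nor V) = True xor False = True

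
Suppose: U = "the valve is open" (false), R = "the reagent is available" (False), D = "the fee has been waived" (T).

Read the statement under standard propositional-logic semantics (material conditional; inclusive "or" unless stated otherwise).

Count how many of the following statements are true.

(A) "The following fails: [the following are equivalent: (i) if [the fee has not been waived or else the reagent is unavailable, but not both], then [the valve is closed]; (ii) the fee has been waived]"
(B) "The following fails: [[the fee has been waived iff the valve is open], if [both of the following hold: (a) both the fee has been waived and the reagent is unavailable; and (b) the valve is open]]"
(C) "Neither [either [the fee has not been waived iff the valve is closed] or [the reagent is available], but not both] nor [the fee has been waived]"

0

(A): Formalization: not (((not D xor not R) -> not U) iff D)

not D = not True = False
not R = not False = True
not D xor not R = False xor True = True
not U = not False = True
(not D xor not R) -> not U = True -> True = True
((not D xor not R) -> not U) iff D = True iff True = True
not (((not D xor not R) -> not U) iff D) = not True = False
So (A) is false.

(B): This is not (((D and not R) and U) -> (D iff U)).

not R = not False = True
D and not R = True and True = True
(D and not R) and U = True and False = False
D iff U = True iff False = False
((D and not R) and U) -> (D iff U) = False -> False = True
not (((D and not R) and U) -> (D iff U)) = not True = False
Hence (B) is false.

(C): Formalization: ((not D iff not U) xor R) nor D

not D = not True = False
not U = not False = True
not D iff not U = False iff True = False
(not D iff not U) xor R = False xor False = False
((not D iff not U) xor R) nor D = False nor True = False
Thus (C) is false.

True statements: 0 (none).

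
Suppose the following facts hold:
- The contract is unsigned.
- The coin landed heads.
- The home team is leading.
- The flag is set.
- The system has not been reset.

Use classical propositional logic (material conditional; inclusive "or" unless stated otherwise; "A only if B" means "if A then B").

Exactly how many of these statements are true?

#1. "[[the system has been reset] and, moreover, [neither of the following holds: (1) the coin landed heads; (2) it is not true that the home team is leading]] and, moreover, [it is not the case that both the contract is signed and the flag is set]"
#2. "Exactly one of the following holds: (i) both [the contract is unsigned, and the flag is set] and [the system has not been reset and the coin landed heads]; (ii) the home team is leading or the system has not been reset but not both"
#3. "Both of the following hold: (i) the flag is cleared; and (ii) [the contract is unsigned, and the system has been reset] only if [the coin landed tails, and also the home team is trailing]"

Let U = "the system has been reset" (F), Q = "the coin landed heads" (T), R = "the home team is leading" (T), P = "the contract is signed" (F), S = "the flag is set" (T).

#1: This is (U ∧ (Q ↓ ¬R)) ∧ (P ↑ S).

¬R = ¬T = F
Q ↓ ¬R = T ↓ F = F
U ∧ (Q ↓ ¬R) = F ∧ F = F
P ↑ S = F ↑ T = T
(U ∧ (Q ↓ ¬R)) ∧ (P ↑ S) = F ∧ T = F
Thus #1 is false.

#2: Parsed as ((¬P ∧ S) ∧ (¬U ∧ Q)) ⊕ (R ⊕ ¬U)

¬P = ¬F = T
¬P ∧ S = T ∧ T = T
¬U = ¬F = T
¬U ∧ Q = T ∧ T = T
(¬P ∧ S) ∧ (¬U ∧ Q) = T ∧ T = T
¬U = ¬F = T
R ⊕ ¬U = T ⊕ T = F
((¬P ∧ S) ∧ (¬U ∧ Q)) ⊕ (R ⊕ ¬U) = T ⊕ F = T
Thus #2 is true.

#3: This is ¬S ∧ ((¬P ∧ U) → (¬Q ∧ ¬R)).

¬S = ¬T = F
¬P = ¬F = T
¬P ∧ U = T ∧ F = F
¬Q = ¬T = F
¬R = ¬T = F
¬Q ∧ ¬R = F ∧ F = F
(¬P ∧ U) → (¬Q ∧ ¬R) = F → F = T
¬S ∧ ((¬P ∧ U) → (¬Q ∧ ¬R)) = F ∧ T = F
So #3 is false.

1 of the 3 statements is true (#2).

1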